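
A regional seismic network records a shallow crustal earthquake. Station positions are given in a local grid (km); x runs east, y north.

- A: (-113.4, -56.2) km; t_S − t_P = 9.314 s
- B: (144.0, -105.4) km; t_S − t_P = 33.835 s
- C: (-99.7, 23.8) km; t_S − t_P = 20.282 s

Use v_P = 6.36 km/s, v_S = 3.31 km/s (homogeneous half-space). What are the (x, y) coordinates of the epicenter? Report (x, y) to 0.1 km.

Distance from S−P lag: d = Δt · v_P v_S / (v_P − v_S) = Δt · (6.36·3.31)/(6.36−3.31) ≈ 6.9022·Δt.
So d_A = 64.29, d_B = 233.53, d_C = 139.99 km.
Circle about each station: (x + 113.4)² + (y + 56.2)² = 64.29²; (x − 144.0)² + (y + 105.4)² = 233.53²; (x + 99.7)² + (y − 23.8)² = 139.99².
Subtracting the A equation from the B and C equations removes the quadratic terms:
514.8 x − 98.4 y = -34575.90
27.4 x + 160.0 y = -20975.47
Solving the 2×2 system: x ≈ -89.3, y ≈ -115.8 km.

x ≈ -89.3 km, y ≈ -115.8 km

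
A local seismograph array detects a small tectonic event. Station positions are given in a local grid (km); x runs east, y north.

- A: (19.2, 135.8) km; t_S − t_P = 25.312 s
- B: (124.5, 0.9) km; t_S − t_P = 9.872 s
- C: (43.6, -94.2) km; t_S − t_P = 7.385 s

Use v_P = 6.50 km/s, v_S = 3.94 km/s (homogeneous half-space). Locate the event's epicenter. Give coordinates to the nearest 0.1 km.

Distance from S−P lag: d = Δt · v_P v_S / (v_P − v_S) = Δt · (6.50·3.94)/(6.50−3.94) ≈ 10.0039·Δt.
So d_A = 253.22, d_B = 98.76, d_C = 73.88 km.
Circle about each station: (x − 19.2)² + (y − 135.8)² = 253.22²; (x − 124.5)² + (y − 0.9)² = 98.76²; (x − 43.6)² + (y + 94.2)² = 73.88².
Subtracting pairs of circle equations eliminates x²+y² and gives linear equations (the radical axes):
210.6 x − 269.8 y = 51057.61
48.8 x − 460.0 y = 50626.43
Solving the 2×2 system: x ≈ 117.4, y ≈ -97.6 km.

x ≈ 117.4 km, y ≈ -97.6 km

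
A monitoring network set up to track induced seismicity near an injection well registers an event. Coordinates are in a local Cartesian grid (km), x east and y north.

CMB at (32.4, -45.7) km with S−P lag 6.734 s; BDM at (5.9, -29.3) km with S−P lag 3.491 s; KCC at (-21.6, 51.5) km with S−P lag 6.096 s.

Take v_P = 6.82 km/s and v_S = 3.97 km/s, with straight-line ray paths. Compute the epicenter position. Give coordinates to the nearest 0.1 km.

Distance from S−P lag: d = Δt · v_P v_S / (v_P − v_S) = Δt · (6.82·3.97)/(6.82−3.97) ≈ 9.5001·Δt.
So d_CMB = 63.97, d_BDM = 33.16, d_KCC = 57.91 km.
Circle about each station: (x − 32.4)² + (y + 45.7)² = 63.97²; (x − 5.9)² + (y + 29.3)² = 33.16²; (x + 21.6)² + (y − 51.5)² = 57.91².
Subtracting the CMB equation from the BDM and KCC equations removes the quadratic terms:
-53.0 x + 32.8 y = 747.63
-108.0 x + 194.4 y = 719.15
Solving the 2×2 system: x ≈ -18.0, y ≈ -6.3 km.

-18.0 km east, -6.3 km north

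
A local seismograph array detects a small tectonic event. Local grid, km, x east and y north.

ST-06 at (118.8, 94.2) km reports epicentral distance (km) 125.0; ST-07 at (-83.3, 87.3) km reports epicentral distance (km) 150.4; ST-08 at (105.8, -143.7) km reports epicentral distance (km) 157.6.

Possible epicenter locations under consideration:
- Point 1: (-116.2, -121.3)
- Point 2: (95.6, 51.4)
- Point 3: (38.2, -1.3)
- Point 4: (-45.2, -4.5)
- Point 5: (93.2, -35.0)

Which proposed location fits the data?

Point 3

For each candidate, compare |candidate − station| to the reported distance:
Point 1: residuals ST-06 193.8, ST-07 60.8, ST-08 65.5 → max 193.8 km
Point 2: residuals ST-06 76.3, ST-07 32.1, ST-08 37.8 → max 76.3 km
Point 3: residuals ST-06 0.0, ST-07 0.0, ST-08 0.0 → max 0.0 km
Point 4: residuals ST-06 66.4, ST-07 51.0, ST-08 47.8 → max 66.4 km
Point 5: residuals ST-06 6.7, ST-07 64.3, ST-08 48.2 → max 64.3 km
Only Point 3 has all residuals ≈ 0.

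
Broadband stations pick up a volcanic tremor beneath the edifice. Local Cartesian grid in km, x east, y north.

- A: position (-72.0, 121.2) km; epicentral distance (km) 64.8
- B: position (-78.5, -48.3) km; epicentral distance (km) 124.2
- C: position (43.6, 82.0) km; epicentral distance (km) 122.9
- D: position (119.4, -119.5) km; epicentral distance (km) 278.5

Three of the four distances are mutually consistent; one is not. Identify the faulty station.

A

Solve using three stations at a time. Using B, C, D (subtract circle equations pairwise → linear system) gives (x, y) ≈ (-79.1, 75.8).
Distances from that point to each station vs reported:
  A: calculated 45.9 vs reported 64.8 → residual 18.9 km
  B: calculated 124.1 vs reported 124.2 → residual 0.1 km
  C: calculated 122.8 vs reported 122.9 → residual 0.1 km
  D: calculated 278.5 vs reported 278.5 → residual 0.0 km
B, C, D are mutually consistent (residuals ≈ 0); A is off by 18.9 km.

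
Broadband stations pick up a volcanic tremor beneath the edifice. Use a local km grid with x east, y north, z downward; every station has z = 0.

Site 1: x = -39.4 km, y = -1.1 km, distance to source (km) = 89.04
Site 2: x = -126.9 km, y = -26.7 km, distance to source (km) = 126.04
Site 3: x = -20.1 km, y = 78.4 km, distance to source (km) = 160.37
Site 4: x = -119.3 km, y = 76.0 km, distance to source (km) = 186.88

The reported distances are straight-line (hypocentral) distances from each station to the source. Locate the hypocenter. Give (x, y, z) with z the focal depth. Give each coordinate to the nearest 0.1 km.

Each station gives a sphere (x−x_i)² + (y−y_i)² + z² = d_i² (stations at z=0).
Subtracting the Site 1 sphere from Site 2 and Site 3: z² cancels, leaving linear equations in x and y:
-175.0 x − 51.2 y = 7304.97
38.6 x + 159.0 y = -12793.42
Solving: x ≈ -19.594, y ≈ -75.705 km (keep extra digits for the depth step; rounded: -19.6, -75.7).
Then from the Site 1 sphere: z² = 89.04² − (x + 39.4)² − (y + 1.1)² with x = -19.594, y = -75.705, so z ≈ 44.384 ≈ 44.4 km.

(-19.6, -75.7, 44.4)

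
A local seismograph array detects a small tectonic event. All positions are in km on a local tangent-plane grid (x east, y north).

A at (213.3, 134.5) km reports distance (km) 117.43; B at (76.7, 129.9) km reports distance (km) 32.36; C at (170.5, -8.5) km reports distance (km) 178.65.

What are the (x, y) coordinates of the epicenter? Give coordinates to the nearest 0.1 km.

97.6 km east, 154.6 km north

Circle about each station: (x − 213.3)² + (y − 134.5)² = 117.43²; (x − 76.7)² + (y − 129.9)² = 32.36²; (x − 170.5)² + (y + 8.5)² = 178.65².
Subtracting the A equation from the B and C equations removes the quadratic terms:
-273.2 x − 9.2 y = -28087.60
-85.6 x − 286.0 y = -52570.66
Solving the 2×2 system: x ≈ 97.6, y ≈ 154.6 km.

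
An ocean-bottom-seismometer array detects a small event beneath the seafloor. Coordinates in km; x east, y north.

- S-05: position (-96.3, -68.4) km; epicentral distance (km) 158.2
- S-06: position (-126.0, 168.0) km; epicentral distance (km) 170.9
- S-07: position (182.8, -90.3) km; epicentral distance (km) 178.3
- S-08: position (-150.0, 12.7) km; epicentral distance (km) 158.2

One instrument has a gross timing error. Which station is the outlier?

Solve using three stations at a time. Using S-05, S-06, S-08 (subtract circle equations pairwise → linear system) gives (x, y) ≈ (2.3, 55.2).
Distances from that point to each station vs reported:
  S-05: calculated 158.1 vs reported 158.2 → residual 0.1 km
  S-06: calculated 170.8 vs reported 170.9 → residual 0.1 km
  S-07: calculated 231.9 vs reported 178.3 → residual 53.6 km
  S-08: calculated 158.1 vs reported 158.2 → residual 0.1 km
S-05, S-06, S-08 are mutually consistent (residuals ≈ 0); S-07 is off by 53.6 km.

S-07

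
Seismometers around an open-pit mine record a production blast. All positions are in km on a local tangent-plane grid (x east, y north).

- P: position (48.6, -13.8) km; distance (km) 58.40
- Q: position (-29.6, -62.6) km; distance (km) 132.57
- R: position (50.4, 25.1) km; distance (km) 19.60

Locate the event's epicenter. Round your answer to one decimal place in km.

Circle about each station: (x − 48.6)² + (y + 13.8)² = 58.40²; (x + 29.6)² + (y + 62.6)² = 132.57²; (x − 50.4)² + (y − 25.1)² = 19.60².
Subtracting the P equation from the Q and R equations removes the quadratic terms:
-156.4 x − 97.6 y = -11921.72
3.6 x + 77.8 y = 3644.17
Solving the 2×2 system: x ≈ 48.4, y ≈ 44.6 km.
Check against P (with the unrounded x, y): √((x − 48.6)²+(y + 13.8)²) = 58.40 ≈ 58.40 km. ✓

x ≈ 48.4 km, y ≈ 44.6 km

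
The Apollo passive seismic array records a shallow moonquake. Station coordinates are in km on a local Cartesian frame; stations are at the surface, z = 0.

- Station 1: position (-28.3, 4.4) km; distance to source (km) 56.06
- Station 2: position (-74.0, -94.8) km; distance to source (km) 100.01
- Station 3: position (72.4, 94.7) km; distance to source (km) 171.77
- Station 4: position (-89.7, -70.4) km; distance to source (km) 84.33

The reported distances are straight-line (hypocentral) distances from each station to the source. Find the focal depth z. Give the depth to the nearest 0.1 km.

46.3 km

Each station gives a sphere (x−x_i)² + (y−y_i)² + z² = d_i² (stations at z=0).
Subtracting the Station 1 sphere from Station 2 and Station 3: z² cancels, leaving linear equations in x and y:
-91.4 x − 198.4 y = 6783.51
201.4 x + 180.6 y = -12972.61
Solving: x ≈ -57.510, y ≈ -7.697 km (keep extra digits for the depth step; rounded: -57.5, -7.7).
Then from the Station 1 sphere: z² = 56.06² − (x + 28.3)² − (y − 4.4)² with x = -57.510, y = -7.697, so z ≈ 46.294 ≈ 46.3 km.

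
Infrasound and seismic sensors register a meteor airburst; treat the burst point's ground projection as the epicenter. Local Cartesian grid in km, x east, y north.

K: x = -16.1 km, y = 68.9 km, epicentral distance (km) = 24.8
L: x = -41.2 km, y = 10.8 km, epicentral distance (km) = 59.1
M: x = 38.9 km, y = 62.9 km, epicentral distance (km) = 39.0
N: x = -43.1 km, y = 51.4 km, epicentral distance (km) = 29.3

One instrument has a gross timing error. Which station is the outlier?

N

Solve using three stations at a time. Using K, L, M (subtract circle equations pairwise → linear system) gives (x, y) ≈ (1.6, 51.5).
Distances from that point to each station vs reported:
  K: calculated 24.8 vs reported 24.8 → residual 0.0 km
  L: calculated 59.1 vs reported 59.1 → residual 0.0 km
  M: calculated 39.0 vs reported 39.0 → residual 0.0 km
  N: calculated 44.7 vs reported 29.3 → residual 15.4 km
K, L, M are mutually consistent (residuals ≈ 0); N is off by 15.4 km.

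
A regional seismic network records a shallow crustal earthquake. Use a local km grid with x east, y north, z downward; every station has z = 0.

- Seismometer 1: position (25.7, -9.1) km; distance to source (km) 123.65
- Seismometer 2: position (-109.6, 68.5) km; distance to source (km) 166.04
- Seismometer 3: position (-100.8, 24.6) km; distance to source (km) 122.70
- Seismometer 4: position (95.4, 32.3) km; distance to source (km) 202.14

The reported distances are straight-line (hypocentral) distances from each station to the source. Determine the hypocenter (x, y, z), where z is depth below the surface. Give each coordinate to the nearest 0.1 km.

Each station gives a sphere (x−x_i)² + (y−y_i)² + z² = d_i² (stations at z=0).
Subtracting the Seismometer 1 sphere from Seismometer 2 and Seismometer 3: z² cancels, leaving linear equations in x and y:
-270.6 x + 155.2 y = 3681.15
-253.0 x + 67.4 y = 10256.53
Solving: x ≈ -63.903, y ≈ -87.700 km (keep extra digits for the depth step; rounded: -63.9, -87.7).
Then from the Seismometer 1 sphere: z² = 123.65² − (x − 25.7)² − (y + 9.1)² with x = -63.903, y = -87.700, so z ≈ 32.904 ≈ 32.9 km.

x ≈ -63.9 km, y ≈ -87.7 km, depth ≈ 32.9 km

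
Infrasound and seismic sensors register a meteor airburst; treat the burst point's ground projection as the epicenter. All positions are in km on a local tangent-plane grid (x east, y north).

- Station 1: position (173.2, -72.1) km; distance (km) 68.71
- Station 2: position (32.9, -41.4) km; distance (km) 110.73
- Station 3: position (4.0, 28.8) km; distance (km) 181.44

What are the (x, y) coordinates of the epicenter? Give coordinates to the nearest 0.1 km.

x ≈ 117.7 km, y ≈ -112.6 km

Circle about each station: (x − 173.2)² + (y + 72.1)² = 68.71²; (x − 32.9)² + (y + 41.4)² = 110.73²; (x − 4.0)² + (y − 28.8)² = 181.44².
Subtracting the Station 1 equation from the Station 2 and Station 3 equations removes the quadratic terms:
-280.6 x + 61.4 y = -39940.35
-338.4 x + 201.8 y = -62550.62
Solving the 2×2 system: x ≈ 117.7, y ≈ -112.6 km.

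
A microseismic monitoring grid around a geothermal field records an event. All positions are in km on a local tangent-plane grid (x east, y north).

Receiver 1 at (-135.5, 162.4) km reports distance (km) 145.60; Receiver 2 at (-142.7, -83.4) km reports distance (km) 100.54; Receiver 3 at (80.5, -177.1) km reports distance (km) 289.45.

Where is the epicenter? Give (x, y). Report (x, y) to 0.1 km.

Circle about each station: (x + 135.5)² + (y − 162.4)² = 145.60²; (x + 142.7)² + (y + 83.4)² = 100.54²; (x − 80.5)² + (y + 177.1)² = 289.45².
Subtracting the Receiver 1 equation from the Receiver 2 and Receiver 3 equations removes the quadratic terms:
-14.4 x − 491.6 y = -6324.09
432.0 x − 679.0 y = -69471.29
Solving the 2×2 system: x ≈ -134.4, y ≈ 16.8 km.

-134.4 km east, 16.8 km north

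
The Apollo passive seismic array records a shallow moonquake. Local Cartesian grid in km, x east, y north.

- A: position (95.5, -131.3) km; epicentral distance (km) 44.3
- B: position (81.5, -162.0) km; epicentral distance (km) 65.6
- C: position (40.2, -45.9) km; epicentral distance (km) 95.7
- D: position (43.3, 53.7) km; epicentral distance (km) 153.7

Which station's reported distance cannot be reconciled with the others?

Solve using three stations at a time. Using A, B, D (subtract circle equations pairwise → linear system) gives (x, y) ≈ (66.1, -98.3).
Distances from that point to each station vs reported:
  A: calculated 44.2 vs reported 44.3 → residual 0.1 km
  B: calculated 65.6 vs reported 65.6 → residual 0.0 km
  C: calculated 58.4 vs reported 95.7 → residual 37.3 km
  D: calculated 153.7 vs reported 153.7 → residual 0.0 km
A, B, D are mutually consistent (residuals ≈ 0); C is off by 37.3 km.

C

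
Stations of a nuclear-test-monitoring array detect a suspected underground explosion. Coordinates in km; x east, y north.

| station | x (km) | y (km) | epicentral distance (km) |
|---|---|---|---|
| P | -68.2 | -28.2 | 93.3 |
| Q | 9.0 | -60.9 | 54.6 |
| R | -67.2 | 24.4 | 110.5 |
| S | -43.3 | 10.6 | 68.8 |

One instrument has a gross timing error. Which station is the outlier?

R

Solve using three stations at a time. Using P, Q, S (subtract circle equations pairwise → linear system) gives (x, y) ≈ (22.9, -8.1).
Distances from that point to each station vs reported:
  P: calculated 93.3 vs reported 93.3 → residual 0.0 km
  Q: calculated 54.6 vs reported 54.6 → residual 0.0 km
  R: calculated 95.8 vs reported 110.5 → residual 14.7 km
  S: calculated 68.8 vs reported 68.8 → residual 0.0 km
P, Q, S are mutually consistent (residuals ≈ 0); R is off by 14.7 km.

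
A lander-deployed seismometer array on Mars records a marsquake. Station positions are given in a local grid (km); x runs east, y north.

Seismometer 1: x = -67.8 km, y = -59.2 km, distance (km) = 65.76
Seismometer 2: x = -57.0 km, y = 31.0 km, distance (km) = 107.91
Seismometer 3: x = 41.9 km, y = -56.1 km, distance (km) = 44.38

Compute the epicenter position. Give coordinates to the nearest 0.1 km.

Circle about each station: (x + 67.8)² + (y + 59.2)² = 65.76²; (x + 57.0)² + (y − 31.0)² = 107.91²; (x − 41.9)² + (y + 56.1)² = 44.38².
Subtracting the Seismometer 1 equation from the Seismometer 2 and Seismometer 3 equations removes the quadratic terms:
21.6 x + 180.4 y = -11211.67
219.4 x + 6.2 y = -843.87
Solving the 2×2 system: x ≈ -2.1, y ≈ -61.9 km.

-2.1 km east, -61.9 km north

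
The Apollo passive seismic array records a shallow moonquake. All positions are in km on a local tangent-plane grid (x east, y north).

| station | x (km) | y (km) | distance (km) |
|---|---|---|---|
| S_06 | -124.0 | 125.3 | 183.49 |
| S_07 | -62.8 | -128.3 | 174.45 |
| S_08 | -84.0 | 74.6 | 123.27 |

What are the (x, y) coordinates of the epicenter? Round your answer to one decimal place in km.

Circle about each station: (x + 124.0)² + (y − 125.3)² = 183.49²; (x + 62.8)² + (y + 128.3)² = 174.45²; (x + 84.0)² + (y − 74.6)² = 123.27².
Subtracting pairs of circle equations eliminates x²+y² and gives linear equations (the radical axes):
122.4 x − 507.2 y = -7435.58
80.0 x − 101.4 y = 18.16
Solving the 2×2 system: x ≈ 27.1, y ≈ 21.2 km.

x ≈ 27.1 km, y ≈ 21.2 km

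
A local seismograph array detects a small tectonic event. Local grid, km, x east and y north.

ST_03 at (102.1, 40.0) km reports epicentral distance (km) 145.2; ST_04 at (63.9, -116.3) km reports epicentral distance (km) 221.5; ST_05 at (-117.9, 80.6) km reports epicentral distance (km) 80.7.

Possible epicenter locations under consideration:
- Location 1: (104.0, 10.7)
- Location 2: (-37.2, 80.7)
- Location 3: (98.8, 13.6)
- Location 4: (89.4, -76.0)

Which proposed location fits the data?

Location 2

For each candidate, compare |candidate − station| to the reported distance:
Location 1: residuals ST_03 115.8, ST_04 88.3, ST_05 151.9 → max 151.9 km
Location 2: residuals ST_03 0.1, ST_04 0.1, ST_05 0.0 → max 0.1 km
Location 3: residuals ST_03 118.6, ST_04 87.0, ST_05 146.1 → max 146.1 km
Location 4: residuals ST_03 28.5, ST_04 173.8, ST_05 179.1 → max 179.1 km
Only Location 2 has all residuals ≈ 0.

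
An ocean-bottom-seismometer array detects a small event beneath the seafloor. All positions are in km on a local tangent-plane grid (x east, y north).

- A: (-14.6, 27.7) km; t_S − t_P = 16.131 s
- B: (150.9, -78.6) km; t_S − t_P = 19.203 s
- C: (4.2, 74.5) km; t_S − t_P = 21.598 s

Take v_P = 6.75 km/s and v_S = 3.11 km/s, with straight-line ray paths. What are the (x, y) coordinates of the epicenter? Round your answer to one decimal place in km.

(46.1, -42.8)

Distance from S−P lag: d = Δt · v_P v_S / (v_P − v_S) = Δt · (6.75·3.11)/(6.75−3.11) ≈ 5.7672·Δt.
So d_A = 93.03, d_B = 110.75, d_C = 124.56 km.
Circle about each station: (x + 14.6)² + (y − 27.7)² = 93.03²; (x − 150.9)² + (y + 78.6)² = 110.75²; (x − 4.2)² + (y − 74.5)² = 124.56².
Subtracting the A equation from the B and C equations removes the quadratic terms:
331.0 x − 212.6 y = 24357.34
37.6 x + 93.6 y = -2273.17
Solving the 2×2 system: x ≈ 46.1, y ≈ -42.8 km.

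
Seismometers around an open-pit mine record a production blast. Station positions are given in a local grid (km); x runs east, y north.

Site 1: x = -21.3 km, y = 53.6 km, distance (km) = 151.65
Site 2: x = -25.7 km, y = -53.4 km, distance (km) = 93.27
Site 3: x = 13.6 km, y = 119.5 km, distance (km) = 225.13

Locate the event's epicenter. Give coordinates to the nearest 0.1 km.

x ≈ -118.5 km, y ≈ -62.8 km

Circle about each station: (x + 21.3)² + (y − 53.6)² = 151.65²; (x + 25.7)² + (y + 53.4)² = 93.27²; (x − 13.6)² + (y − 119.5)² = 225.13².
Subtracting pairs of circle equations eliminates x²+y² and gives linear equations (the radical axes):
-8.8 x − 214.0 y = 14483.83
69.8 x + 131.8 y = -16547.23
Solving the 2×2 system: x ≈ -118.5, y ≈ -62.8 km.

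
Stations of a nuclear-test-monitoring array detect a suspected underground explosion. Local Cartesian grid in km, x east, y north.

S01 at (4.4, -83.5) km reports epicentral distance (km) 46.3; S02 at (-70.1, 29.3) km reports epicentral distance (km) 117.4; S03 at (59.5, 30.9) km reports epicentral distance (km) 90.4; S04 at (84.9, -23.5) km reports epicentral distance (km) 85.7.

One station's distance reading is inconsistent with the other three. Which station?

S02

Solve using three stations at a time. Using S01, S03, S04 (subtract circle equations pairwise → linear system) gives (x, y) ≈ (0.4, -37.4).
Distances from that point to each station vs reported:
  S01: calculated 46.2 vs reported 46.3 → residual 0.1 km
  S02: calculated 97.1 vs reported 117.4 → residual 20.3 km
  S03: calculated 90.4 vs reported 90.4 → residual 0.0 km
  S04: calculated 85.7 vs reported 85.7 → residual 0.0 km
S01, S03, S04 are mutually consistent (residuals ≈ 0); S02 is off by 20.3 km.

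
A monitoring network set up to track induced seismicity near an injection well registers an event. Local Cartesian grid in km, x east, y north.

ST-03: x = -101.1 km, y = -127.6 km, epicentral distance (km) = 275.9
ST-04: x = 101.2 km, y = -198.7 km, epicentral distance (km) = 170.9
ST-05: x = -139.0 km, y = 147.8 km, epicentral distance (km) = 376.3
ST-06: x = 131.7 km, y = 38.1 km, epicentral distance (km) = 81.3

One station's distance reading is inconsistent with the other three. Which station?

Solve using three stations at a time. Using ST-03, ST-04, ST-06 (subtract circle equations pairwise → linear system) gives (x, y) ≈ (159.9, -38.2).
Distances from that point to each station vs reported:
  ST-03: calculated 275.9 vs reported 275.9 → residual 0.0 km
  ST-04: calculated 170.9 vs reported 170.9 → residual 0.0 km
  ST-05: calculated 352.1 vs reported 376.3 → residual 24.2 km
  ST-06: calculated 81.3 vs reported 81.3 → residual 0.0 km
ST-03, ST-04, ST-06 are mutually consistent (residuals ≈ 0); ST-05 is off by 24.2 km.

ST-05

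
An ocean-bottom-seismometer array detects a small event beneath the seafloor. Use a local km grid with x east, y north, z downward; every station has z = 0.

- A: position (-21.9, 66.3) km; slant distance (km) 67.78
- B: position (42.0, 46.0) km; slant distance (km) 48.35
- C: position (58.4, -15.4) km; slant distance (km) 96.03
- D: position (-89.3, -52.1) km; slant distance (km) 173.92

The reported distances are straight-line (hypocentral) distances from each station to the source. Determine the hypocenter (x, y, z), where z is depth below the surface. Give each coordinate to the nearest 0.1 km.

Each station gives a sphere (x−x_i)² + (y−y_i)² + z² = d_i² (stations at z=0).
Subtracting the A sphere from B and C: z² cancels, leaving linear equations in x and y:
127.8 x − 40.6 y = 1261.11
160.6 x − 163.4 y = -5855.21
Solving: x ≈ 30.900, y ≈ 66.204 km (keep extra digits for the depth step; rounded: 30.9, 66.2).
Then from the A sphere: z² = 67.78² − (x + 21.9)² − (y − 66.3)² with x = 30.900, y = 66.204, so z ≈ 42.500 ≈ 42.5 km.
Check against D (with the unrounded solution): distance 173.93 ≈ 173.92 km. ✓

(30.9, 66.2, 42.5)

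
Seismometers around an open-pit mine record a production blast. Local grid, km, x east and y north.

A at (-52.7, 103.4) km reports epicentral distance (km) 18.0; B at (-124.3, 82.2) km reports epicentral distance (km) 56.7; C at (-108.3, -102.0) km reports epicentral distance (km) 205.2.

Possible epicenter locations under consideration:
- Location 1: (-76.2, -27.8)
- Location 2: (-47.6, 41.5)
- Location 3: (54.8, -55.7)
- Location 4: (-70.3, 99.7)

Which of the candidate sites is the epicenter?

Location 4

For each candidate, compare |candidate − station| to the reported distance:
Location 1: residuals A 115.3, B 63.4, C 124.4 → max 124.4 km
Location 2: residuals A 44.1, B 30.1, C 49.4 → max 49.4 km
Location 3: residuals A 174.0, B 169.3, C 35.7 → max 174.0 km
Location 4: residuals A 0.0, B 0.1, C 0.0 → max 0.1 km
Only Location 4 has all residuals ≈ 0.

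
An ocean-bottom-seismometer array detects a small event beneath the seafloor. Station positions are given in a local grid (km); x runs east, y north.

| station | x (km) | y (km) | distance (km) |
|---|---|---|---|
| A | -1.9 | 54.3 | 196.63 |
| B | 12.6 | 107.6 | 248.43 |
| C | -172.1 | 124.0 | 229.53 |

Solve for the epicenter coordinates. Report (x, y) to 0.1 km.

(-123.4, -100.3)

Circle about each station: (x + 1.9)² + (y − 54.3)² = 196.63²; (x − 12.6)² + (y − 107.6)² = 248.43²; (x + 172.1)² + (y − 124.0)² = 229.53².
Subtracting pairs of circle equations eliminates x²+y² and gives linear equations (the radical axes):
29.0 x + 106.6 y = -14269.69
-340.4 x + 139.4 y = 28021.65
Solving the 2×2 system: x ≈ -123.4, y ≈ -100.3 km.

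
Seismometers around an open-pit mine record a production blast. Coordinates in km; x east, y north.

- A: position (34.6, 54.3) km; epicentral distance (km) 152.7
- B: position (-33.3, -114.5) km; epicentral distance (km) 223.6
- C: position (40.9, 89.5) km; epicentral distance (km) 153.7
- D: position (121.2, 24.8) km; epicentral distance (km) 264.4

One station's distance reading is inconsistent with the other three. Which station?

Solve using three stations at a time. Using A, B, C (subtract circle equations pairwise → linear system) gives (x, y) ≈ (-112.5, 94.4).
Distances from that point to each station vs reported:
  A: calculated 152.5 vs reported 152.7 → residual 0.2 km
  B: calculated 223.4 vs reported 223.6 → residual 0.2 km
  C: calculated 153.5 vs reported 153.7 → residual 0.2 km
  D: calculated 243.8 vs reported 264.4 → residual 20.6 km
A, B, C are mutually consistent (residuals ≈ 0); D is off by 20.6 km.

D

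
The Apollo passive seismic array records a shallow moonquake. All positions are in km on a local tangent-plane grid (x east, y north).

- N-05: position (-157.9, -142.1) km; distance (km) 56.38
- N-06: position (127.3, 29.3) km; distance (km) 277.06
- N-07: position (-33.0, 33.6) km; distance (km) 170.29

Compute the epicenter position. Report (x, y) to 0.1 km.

Circle about each station: (x + 157.9)² + (y + 142.1)² = 56.38²; (x − 127.3)² + (y − 29.3)² = 277.06²; (x + 33.0)² + (y − 33.6)² = 170.29².
Subtracting the N-05 equation from the N-06 and N-07 equations removes the quadratic terms:
570.4 x + 342.8 y = -101644.58
249.8 x + 351.4 y = -68726.84
Solving the 2×2 system: x ≈ -105.9, y ≈ -120.3 km.

x ≈ -105.9 km, y ≈ -120.3 km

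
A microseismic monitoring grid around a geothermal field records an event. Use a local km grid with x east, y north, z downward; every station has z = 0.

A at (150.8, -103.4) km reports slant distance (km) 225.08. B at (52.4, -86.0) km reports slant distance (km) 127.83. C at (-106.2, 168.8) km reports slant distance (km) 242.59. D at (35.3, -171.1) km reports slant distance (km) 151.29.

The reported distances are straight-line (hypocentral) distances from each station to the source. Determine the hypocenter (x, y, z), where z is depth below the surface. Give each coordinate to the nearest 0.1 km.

x ≈ -68.0 km, y ≈ -67.6 km, depth ≈ 38.8 km

Each station gives a sphere (x−x_i)² + (y−y_i)² + z² = d_i² (stations at z=0).
Subtracting the A sphere from B and C: z² cancels, leaving linear equations in x and y:
-196.8 x + 34.8 y = 11030.06
-514.0 x + 544.4 y = -1849.22
Solving: x ≈ -68.001, y ≈ -67.600 km (keep extra digits for the depth step; rounded: -68.0, -67.6).
Then from the A sphere: z² = 225.08² − (x − 150.8)² − (y + 103.4)² with x = -68.001, y = -67.600, so z ≈ 38.801 ≈ 38.8 km.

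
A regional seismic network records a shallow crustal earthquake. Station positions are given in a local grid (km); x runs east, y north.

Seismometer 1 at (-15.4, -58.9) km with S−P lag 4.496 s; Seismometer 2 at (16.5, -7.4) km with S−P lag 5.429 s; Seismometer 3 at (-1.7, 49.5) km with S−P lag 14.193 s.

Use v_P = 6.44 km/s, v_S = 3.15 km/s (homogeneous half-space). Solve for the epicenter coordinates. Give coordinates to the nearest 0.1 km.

(2.7, -37.9)

Distance from S−P lag: d = Δt · v_P v_S / (v_P − v_S) = Δt · (6.44·3.15)/(6.44−3.15) ≈ 6.1660·Δt.
So d_Seismometer 1 = 27.72, d_Seismometer 2 = 33.47, d_Seismometer 3 = 87.51 km.
Circle about each station: (x + 15.4)² + (y + 58.9)² = 27.72²; (x − 16.5)² + (y + 7.4)² = 33.47²; (x + 1.7)² + (y − 49.5)² = 87.51².
Subtracting the Seismometer 1 equation from the Seismometer 2 and Seismometer 3 equations removes the quadratic terms:
63.8 x + 103.0 y = -3731.20
27.4 x + 216.8 y = -8142.83
Solving the 2×2 system: x ≈ 2.7, y ≈ -37.9 km.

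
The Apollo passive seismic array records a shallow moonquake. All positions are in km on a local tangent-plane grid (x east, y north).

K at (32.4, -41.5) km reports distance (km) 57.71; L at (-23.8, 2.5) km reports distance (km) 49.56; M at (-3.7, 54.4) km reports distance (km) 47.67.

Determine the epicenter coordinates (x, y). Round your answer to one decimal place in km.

Circle about each station: (x − 32.4)² + (y + 41.5)² = 57.71²; (x + 23.8)² + (y − 2.5)² = 49.56²; (x + 3.7)² + (y − 54.4)² = 47.67².
Subtracting the K equation from the L and M equations removes the quadratic terms:
-112.4 x + 88.0 y = -1325.07
-72.2 x + 191.8 y = 1259.06
Solving the 2×2 system: x ≈ 24.0, y ≈ 15.6 km.

24.0 km east, 15.6 km north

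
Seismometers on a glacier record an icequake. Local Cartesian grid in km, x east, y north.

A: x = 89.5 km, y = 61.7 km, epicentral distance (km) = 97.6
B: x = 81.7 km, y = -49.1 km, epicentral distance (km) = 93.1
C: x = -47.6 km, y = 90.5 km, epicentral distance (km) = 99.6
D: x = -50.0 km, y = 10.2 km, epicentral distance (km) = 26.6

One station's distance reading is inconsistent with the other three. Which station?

D

Solve using three stations at a time. Using A, B, C (subtract circle equations pairwise → linear system) gives (x, y) ≈ (8.1, 7.9).
Distances from that point to each station vs reported:
  A: calculated 97.6 vs reported 97.6 → residual 0.0 km
  B: calculated 93.1 vs reported 93.1 → residual 0.0 km
  C: calculated 99.6 vs reported 99.6 → residual 0.0 km
  D: calculated 58.1 vs reported 26.6 → residual 31.5 km
A, B, C are mutually consistent (residuals ≈ 0); D is off by 31.5 km.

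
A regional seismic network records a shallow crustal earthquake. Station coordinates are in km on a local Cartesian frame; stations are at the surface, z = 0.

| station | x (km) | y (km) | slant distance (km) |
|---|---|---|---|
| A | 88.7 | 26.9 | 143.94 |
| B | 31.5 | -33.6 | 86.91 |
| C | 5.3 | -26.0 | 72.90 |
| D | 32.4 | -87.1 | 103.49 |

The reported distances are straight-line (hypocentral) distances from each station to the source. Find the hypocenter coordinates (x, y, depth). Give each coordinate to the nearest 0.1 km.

Each station gives a sphere (x−x_i)² + (y−y_i)² + z² = d_i² (stations at z=0).
Subtracting the A sphere from B and C: z² cancels, leaving linear equations in x and y:
-114.4 x − 121.0 y = 6695.29
-166.8 x − 105.8 y = 7517.10
Solving: x ≈ -24.904, y ≈ -31.787 km (keep extra digits for the depth step; rounded: -24.9, -31.8).
Then from the A sphere: z² = 143.94² − (x − 88.7)² − (y − 26.9)² with x = -24.904, y = -31.787, so z ≈ 66.096 ≈ 66.1 km.
Check against D (with the unrounded solution): distance 103.50 ≈ 103.49 km. ✓

x ≈ -24.9 km, y ≈ -31.8 km, depth ≈ 66.1 km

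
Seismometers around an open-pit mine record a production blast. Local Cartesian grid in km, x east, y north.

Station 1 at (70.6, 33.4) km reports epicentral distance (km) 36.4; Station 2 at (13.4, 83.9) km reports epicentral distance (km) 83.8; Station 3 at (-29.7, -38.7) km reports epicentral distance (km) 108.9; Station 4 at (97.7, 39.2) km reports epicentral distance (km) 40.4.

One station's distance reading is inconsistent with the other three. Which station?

Solve using three stations at a time. Using Station 2, Station 3, Station 4 (subtract circle equations pairwise → linear system) gives (x, y) ≈ (63.9, 17.0).
Distances from that point to each station vs reported:
  Station 1: calculated 17.7 vs reported 36.4 → residual 18.7 km
  Station 2: calculated 83.8 vs reported 83.8 → residual 0.0 km
  Station 3: calculated 108.9 vs reported 108.9 → residual 0.0 km
  Station 4: calculated 40.4 vs reported 40.4 → residual 0.0 km
Station 2, Station 3, Station 4 are mutually consistent (residuals ≈ 0); Station 1 is off by 18.7 km.

Station 1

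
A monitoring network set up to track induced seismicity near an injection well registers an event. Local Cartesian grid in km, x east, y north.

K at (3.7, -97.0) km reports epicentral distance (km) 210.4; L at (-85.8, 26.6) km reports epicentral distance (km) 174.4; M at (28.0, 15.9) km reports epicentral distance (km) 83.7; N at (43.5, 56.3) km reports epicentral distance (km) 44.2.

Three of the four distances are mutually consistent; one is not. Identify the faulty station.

K

Solve using three stations at a time. Using L, M, N (subtract circle equations pairwise → linear system) gives (x, y) ≈ (79.6, 81.8).
Distances from that point to each station vs reported:
  K: calculated 194.2 vs reported 210.4 → residual 16.2 km
  L: calculated 174.4 vs reported 174.4 → residual 0.0 km
  M: calculated 83.7 vs reported 83.7 → residual 0.0 km
  N: calculated 44.2 vs reported 44.2 → residual 0.0 km
L, M, N are mutually consistent (residuals ≈ 0); K is off by 16.2 km.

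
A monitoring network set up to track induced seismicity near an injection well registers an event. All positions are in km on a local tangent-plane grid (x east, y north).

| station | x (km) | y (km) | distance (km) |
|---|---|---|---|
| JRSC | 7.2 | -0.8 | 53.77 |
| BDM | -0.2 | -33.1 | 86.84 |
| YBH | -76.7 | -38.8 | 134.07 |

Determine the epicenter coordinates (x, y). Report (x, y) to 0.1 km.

(23.3, 50.5)

Circle about each station: (x − 7.2)² + (y + 0.8)² = 53.77²; (x + 0.2)² + (y + 33.1)² = 86.84²; (x + 76.7)² + (y + 38.8)² = 134.07².
Subtracting the JRSC equation from the BDM and YBH equations removes the quadratic terms:
-14.8 x − 64.6 y = -3606.80
-167.8 x − 76.0 y = -7747.70
Solving the 2×2 system: x ≈ 23.3, y ≈ 50.5 km.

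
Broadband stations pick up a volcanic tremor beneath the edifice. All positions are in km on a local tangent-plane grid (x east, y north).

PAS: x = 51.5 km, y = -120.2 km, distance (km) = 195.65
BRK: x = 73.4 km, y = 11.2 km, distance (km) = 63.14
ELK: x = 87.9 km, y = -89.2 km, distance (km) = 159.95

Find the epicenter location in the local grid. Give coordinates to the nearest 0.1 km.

Circle about each station: (x − 51.5)² + (y + 120.2)² = 195.65²; (x − 73.4)² + (y − 11.2)² = 63.14²; (x − 87.9)² + (y + 89.2)² = 159.95².
Subtracting the PAS equation from the BRK and ELK equations removes the quadratic terms:
43.8 x + 262.8 y = 22704.97
72.8 x + 62.0 y = 11277.68
Solving the 2×2 system: x ≈ 94.8, y ≈ 70.6 km.
Check against PAS (with the unrounded x, y): √((x − 51.5)²+(y + 120.2)²) = 195.65 ≈ 195.65 km. ✓

94.8 km east, 70.6 km north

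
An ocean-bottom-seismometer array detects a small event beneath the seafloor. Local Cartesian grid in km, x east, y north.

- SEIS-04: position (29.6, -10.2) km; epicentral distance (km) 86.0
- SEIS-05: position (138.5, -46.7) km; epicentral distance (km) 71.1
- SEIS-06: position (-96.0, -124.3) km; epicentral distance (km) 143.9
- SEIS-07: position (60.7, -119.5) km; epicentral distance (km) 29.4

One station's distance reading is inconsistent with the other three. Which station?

Solve using three stations at a time. Using SEIS-04, SEIS-06, SEIS-07 (subtract circle equations pairwise → linear system) gives (x, y) ≈ (44.8, -94.8).
Distances from that point to each station vs reported:
  SEIS-04: calculated 86.0 vs reported 86.0 → residual 0.0 km
  SEIS-05: calculated 105.3 vs reported 71.1 → residual 34.2 km
  SEIS-06: calculated 143.9 vs reported 143.9 → residual 0.0 km
  SEIS-07: calculated 29.3 vs reported 29.4 → residual 0.1 km
SEIS-04, SEIS-06, SEIS-07 are mutually consistent (residuals ≈ 0); SEIS-05 is off by 34.2 km.

SEIS-05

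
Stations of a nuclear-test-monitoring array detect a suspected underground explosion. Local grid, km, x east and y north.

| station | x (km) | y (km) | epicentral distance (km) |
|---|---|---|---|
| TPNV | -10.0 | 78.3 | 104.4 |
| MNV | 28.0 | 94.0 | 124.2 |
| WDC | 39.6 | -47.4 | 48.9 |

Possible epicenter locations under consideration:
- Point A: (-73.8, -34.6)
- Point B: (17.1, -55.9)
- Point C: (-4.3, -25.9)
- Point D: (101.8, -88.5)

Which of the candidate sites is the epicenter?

For each candidate, compare |candidate − station| to the reported distance:
Point A: residuals TPNV 25.3, MNV 39.8, WDC 65.2 → max 65.2 km
Point B: residuals TPNV 32.5, MNV 26.1, WDC 24.8 → max 32.5 km
Point C: residuals TPNV 0.0, MNV 0.0, WDC 0.0 → max 0.0 km
Point D: residuals TPNV 96.4, MNV 72.7, WDC 25.7 → max 96.4 km
Only Point C has all residuals ≈ 0.

Point C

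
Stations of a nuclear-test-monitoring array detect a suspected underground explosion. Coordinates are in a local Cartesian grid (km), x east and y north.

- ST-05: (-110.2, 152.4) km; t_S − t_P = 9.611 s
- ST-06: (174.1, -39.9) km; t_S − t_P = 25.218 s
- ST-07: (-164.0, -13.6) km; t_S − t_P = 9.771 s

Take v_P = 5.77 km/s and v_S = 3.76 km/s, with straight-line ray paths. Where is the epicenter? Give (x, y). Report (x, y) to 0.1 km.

Distance from S−P lag: d = Δt · v_P v_S / (v_P − v_S) = Δt · (5.77·3.76)/(5.77−3.76) ≈ 10.7936·Δt.
So d_ST-05 = 103.74, d_ST-06 = 272.19, d_ST-07 = 105.46 km.
Circle about each station: (x + 110.2)² + (y − 152.4)² = 103.74²; (x − 174.1)² + (y + 39.9)² = 272.19²; (x + 164.0)² + (y + 13.6)² = 105.46².
Subtracting the ST-05 equation from the ST-06 and ST-07 equations removes the quadratic terms:
568.6 x − 384.6 y = -66792.39
-107.6 x − 332.0 y = -8648.66
Solving the 2×2 system: x ≈ -81.9, y ≈ 52.6 km.
Check against ST-05 (with the unrounded x, y): √((x + 110.2)²+(y − 152.4)²) = 103.74 ≈ 103.74 km. ✓

-81.9 km east, 52.6 km north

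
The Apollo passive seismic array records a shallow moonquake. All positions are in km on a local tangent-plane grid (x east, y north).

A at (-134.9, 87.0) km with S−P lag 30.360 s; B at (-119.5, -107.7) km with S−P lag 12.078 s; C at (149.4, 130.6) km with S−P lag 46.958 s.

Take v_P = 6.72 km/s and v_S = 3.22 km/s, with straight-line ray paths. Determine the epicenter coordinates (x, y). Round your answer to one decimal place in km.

Distance from S−P lag: d = Δt · v_P v_S / (v_P − v_S) = Δt · (6.72·3.22)/(6.72−3.22) ≈ 6.1824·Δt.
So d_A = 187.70, d_B = 74.67, d_C = 290.31 km.
Circle about each station: (x + 134.9)² + (y − 87.0)² = 187.70²; (x + 119.5)² + (y + 107.7)² = 74.67²; (x − 149.4)² + (y − 130.6)² = 290.31².
Subtracting the A equation from the B and C equations removes the quadratic terms:
30.8 x − 389.4 y = 29768.21
568.6 x + 87.2 y = -35438.90
Solving the 2×2 system: x ≈ -50.0, y ≈ -80.4 km.

(-50.0, -80.4)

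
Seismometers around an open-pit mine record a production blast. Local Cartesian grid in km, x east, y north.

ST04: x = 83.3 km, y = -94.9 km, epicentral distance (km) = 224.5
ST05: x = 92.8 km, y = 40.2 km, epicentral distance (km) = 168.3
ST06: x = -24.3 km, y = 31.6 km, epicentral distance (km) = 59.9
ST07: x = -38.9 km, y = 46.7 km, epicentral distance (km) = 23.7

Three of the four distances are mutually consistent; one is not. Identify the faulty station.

ST07

Solve using three stations at a time. Using ST04, ST05, ST06 (subtract circle equations pairwise → linear system) gives (x, y) ≈ (-73.6, 65.7).
Distances from that point to each station vs reported:
  ST04: calculated 224.5 vs reported 224.5 → residual 0.0 km
  ST05: calculated 168.3 vs reported 168.3 → residual 0.0 km
  ST06: calculated 59.9 vs reported 59.9 → residual 0.0 km
  ST07: calculated 39.5 vs reported 23.7 → residual 15.8 km
ST04, ST05, ST06 are mutually consistent (residuals ≈ 0); ST07 is off by 15.8 km.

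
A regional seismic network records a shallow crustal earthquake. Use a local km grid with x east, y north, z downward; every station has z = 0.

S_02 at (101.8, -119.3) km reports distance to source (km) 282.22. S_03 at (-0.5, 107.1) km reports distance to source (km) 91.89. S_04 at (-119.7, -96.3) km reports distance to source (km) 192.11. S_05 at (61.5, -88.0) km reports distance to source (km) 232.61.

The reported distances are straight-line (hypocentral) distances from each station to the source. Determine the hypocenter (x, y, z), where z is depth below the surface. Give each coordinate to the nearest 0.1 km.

Each station gives a sphere (x−x_i)² + (y−y_i)² + z² = d_i² (stations at z=0).
Subtracting the S_02 sphere from S_03 and S_04: z² cancels, leaving linear equations in x and y:
-204.6 x + 452.8 y = 58079.29
-443.0 x + 46.0 y = 41747.93
Solving: x ≈ -84.904, y ≈ 89.903 km (keep extra digits for the depth step; rounded: -84.9, 89.9).
Then from the S_02 sphere: z² = 282.22² − (x − 101.8)² − (y + 119.3)² with x = -84.904, y = 89.903, so z ≈ 31.998 ≈ 32.0 km.

(-84.9, 89.9, 32.0)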